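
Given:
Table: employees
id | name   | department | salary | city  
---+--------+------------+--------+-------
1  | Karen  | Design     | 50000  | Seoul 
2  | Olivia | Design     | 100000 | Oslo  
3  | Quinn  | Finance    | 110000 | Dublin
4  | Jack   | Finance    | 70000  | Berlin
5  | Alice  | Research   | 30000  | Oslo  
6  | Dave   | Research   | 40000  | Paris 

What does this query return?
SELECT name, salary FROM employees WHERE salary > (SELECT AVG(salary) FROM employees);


Subquery: AVG(salary) = 66666.67
Filtering: salary > 66666.67
  Olivia (100000) -> MATCH
  Quinn (110000) -> MATCH
  Jack (70000) -> MATCH


3 rows:
Olivia, 100000
Quinn, 110000
Jack, 70000


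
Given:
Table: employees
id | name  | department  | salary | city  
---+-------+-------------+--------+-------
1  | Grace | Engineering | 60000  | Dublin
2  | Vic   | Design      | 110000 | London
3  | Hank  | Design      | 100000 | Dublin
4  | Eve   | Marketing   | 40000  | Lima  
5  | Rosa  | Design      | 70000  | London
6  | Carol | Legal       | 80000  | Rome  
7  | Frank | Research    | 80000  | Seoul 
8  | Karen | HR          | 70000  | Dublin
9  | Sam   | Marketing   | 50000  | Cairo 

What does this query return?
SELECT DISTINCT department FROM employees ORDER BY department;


All 'department' values (row order): Engineering, Design, Design, Marketing, Design, Legal, Research, HR, Marketing
Removing duplicates leaves 6 unique value(s).

6 values:
Design
Engineering
HR
Legal
Marketing
Research


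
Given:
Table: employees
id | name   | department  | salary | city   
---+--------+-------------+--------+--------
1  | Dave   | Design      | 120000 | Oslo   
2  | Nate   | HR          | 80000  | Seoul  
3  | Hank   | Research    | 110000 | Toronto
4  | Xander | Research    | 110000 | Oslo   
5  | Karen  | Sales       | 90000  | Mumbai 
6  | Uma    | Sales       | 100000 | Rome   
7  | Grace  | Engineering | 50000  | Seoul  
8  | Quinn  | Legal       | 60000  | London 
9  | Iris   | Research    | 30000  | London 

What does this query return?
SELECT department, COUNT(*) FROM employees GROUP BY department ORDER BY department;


Assigning each row to its department group:
  Dave -> Design
  Nate -> HR
  Hank -> Research
  Xander -> Research
  Karen -> Sales
  Uma -> Sales
  Grace -> Engineering
  Quinn -> Legal
  Iris -> Research


6 groups:
Design, 1
Engineering, 1
HR, 1
Legal, 1
Research, 3
Sales, 2


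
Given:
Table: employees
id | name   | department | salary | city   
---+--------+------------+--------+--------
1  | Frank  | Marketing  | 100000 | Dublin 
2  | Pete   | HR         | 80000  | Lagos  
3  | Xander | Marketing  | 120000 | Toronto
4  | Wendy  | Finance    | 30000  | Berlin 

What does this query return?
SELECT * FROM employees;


SELECT * returns all 4 rows with all columns

4 rows:
1, Frank, Marketing, 100000, Dublin
2, Pete, HR, 80000, Lagos
3, Xander, Marketing, 120000, Toronto
4, Wendy, Finance, 30000, Berlin


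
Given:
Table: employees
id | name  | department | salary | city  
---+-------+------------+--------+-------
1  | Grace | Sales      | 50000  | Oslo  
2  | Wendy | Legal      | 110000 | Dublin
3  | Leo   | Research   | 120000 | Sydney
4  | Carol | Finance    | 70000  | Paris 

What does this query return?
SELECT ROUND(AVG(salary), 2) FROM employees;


SUM(salary) = 350000
COUNT = 4
ROUND(AVG, 2) = ROUND(350000 / 4, 2) = 87500.0

87500.0


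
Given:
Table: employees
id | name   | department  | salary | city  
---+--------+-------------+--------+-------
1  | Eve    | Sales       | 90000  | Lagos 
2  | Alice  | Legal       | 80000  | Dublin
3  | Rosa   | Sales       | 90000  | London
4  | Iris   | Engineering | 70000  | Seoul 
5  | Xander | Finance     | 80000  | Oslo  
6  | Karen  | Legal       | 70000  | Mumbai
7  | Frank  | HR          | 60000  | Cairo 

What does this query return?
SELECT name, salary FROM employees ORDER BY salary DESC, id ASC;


Sorting by salary DESC, then id ASC for ties

7 rows:
Eve, 90000
Rosa, 90000
Alice, 80000
Xander, 80000
Iris, 70000
Karen, 70000
Frank, 60000


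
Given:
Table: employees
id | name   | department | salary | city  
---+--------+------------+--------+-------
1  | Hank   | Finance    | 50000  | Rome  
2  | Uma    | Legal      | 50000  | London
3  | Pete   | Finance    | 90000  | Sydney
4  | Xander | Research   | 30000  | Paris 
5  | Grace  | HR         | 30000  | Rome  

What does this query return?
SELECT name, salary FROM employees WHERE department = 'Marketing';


Filtering: department = 'Marketing'
Matching rows: 0

Empty result set (0 rows)


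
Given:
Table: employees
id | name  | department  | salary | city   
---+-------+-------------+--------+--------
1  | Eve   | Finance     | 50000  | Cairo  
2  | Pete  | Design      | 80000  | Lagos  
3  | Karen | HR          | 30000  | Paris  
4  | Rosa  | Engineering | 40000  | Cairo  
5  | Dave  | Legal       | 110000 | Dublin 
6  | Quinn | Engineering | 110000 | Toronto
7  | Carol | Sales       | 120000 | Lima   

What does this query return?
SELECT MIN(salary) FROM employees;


Salaries: 50000, 80000, 30000, 40000, 110000, 110000, 120000
MIN = 30000

30000


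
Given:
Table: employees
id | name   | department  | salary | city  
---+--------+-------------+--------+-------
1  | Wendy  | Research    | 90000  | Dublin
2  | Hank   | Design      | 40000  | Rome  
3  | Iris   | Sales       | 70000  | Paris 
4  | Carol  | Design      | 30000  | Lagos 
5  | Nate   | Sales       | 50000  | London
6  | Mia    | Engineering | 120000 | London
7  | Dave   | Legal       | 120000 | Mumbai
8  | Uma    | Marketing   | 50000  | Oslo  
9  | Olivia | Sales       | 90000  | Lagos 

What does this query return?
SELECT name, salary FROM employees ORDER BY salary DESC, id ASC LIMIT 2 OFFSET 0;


Sort by salary DESC (id ASC tiebreak), then skip 0 and take 2
Rows 1 through 2

2 rows:
Mia, 120000
Dave, 120000


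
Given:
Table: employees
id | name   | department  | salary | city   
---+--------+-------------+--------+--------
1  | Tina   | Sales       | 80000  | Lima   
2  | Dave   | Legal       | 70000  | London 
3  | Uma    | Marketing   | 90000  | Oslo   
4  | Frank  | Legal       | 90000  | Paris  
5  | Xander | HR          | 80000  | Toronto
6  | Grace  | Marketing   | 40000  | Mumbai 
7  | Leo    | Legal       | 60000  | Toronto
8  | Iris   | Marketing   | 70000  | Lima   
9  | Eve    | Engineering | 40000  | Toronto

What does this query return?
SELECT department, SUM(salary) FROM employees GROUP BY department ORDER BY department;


Summing salary within each department:
  Engineering: 40000 = 40000
  HR: 80000 = 80000
  Legal: 70000 + 90000 + 60000 = 220000
  Marketing: 90000 + 40000 + 70000 = 200000
  Sales: 80000 = 80000


5 groups:
Engineering, 40000
HR, 80000
Legal, 220000
Marketing, 200000
Sales, 80000


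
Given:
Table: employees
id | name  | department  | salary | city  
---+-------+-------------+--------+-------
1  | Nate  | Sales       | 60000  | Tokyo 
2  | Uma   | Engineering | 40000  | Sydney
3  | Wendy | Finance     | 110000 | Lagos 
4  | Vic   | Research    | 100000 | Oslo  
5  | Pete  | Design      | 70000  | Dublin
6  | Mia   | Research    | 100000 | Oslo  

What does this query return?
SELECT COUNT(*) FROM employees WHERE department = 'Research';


Counting rows where department = 'Research'
  Vic -> MATCH
  Mia -> MATCH


2


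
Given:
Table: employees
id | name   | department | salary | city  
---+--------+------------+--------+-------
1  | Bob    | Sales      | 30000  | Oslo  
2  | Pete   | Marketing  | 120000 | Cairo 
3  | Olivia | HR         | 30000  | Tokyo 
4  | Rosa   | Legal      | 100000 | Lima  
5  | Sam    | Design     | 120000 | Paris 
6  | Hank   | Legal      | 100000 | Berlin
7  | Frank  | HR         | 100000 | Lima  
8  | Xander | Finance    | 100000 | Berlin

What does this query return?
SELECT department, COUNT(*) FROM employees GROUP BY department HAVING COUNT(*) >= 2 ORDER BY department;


Groups with count >= 2:
  HR: 2 -> PASS
  Legal: 2 -> PASS
  Design: 1 -> filtered out
  Finance: 1 -> filtered out
  Marketing: 1 -> filtered out
  Sales: 1 -> filtered out


2 groups:
HR, 2
Legal, 2


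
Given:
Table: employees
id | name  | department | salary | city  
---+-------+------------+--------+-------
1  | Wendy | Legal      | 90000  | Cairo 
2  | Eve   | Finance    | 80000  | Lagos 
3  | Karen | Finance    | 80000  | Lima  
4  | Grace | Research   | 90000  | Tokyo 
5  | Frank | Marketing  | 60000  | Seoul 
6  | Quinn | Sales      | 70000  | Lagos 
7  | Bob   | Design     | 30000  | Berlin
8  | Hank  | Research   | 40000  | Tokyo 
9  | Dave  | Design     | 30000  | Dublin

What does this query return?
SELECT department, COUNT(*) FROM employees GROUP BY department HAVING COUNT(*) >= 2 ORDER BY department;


Groups with count >= 2:
  Design: 2 -> PASS
  Finance: 2 -> PASS
  Research: 2 -> PASS
  Legal: 1 -> filtered out
  Marketing: 1 -> filtered out
  Sales: 1 -> filtered out


3 groups:
Design, 2
Finance, 2
Research, 2


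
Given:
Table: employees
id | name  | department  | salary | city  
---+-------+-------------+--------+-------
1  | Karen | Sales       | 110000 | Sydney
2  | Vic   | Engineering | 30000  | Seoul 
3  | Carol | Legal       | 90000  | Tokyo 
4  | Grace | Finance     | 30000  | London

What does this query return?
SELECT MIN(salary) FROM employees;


Salaries: 110000, 30000, 90000, 30000
MIN = 30000

30000


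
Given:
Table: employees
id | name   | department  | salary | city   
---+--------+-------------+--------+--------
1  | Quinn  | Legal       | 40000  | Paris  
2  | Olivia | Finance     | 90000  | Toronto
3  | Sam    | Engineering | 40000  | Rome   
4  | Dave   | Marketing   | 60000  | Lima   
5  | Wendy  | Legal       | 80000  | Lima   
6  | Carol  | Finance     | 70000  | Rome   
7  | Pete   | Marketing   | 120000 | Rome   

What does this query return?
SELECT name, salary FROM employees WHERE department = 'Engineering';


Filtering: department = 'Engineering'
Matching rows: 1

1 rows:
Sam, 40000


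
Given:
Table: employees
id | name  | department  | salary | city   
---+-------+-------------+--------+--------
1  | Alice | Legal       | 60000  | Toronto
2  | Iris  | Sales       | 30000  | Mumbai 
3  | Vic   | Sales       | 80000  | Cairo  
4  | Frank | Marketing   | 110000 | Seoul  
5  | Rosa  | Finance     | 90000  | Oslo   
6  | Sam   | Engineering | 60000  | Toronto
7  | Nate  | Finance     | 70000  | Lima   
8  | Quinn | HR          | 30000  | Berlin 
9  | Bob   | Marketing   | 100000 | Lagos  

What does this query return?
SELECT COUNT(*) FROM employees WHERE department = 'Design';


Counting rows where department = 'Design'


0


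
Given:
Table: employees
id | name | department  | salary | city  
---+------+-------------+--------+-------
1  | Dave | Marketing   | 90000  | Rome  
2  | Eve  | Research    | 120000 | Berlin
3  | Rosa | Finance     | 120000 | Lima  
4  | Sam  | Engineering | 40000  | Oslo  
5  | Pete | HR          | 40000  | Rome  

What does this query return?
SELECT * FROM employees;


SELECT * returns all 5 rows with all columns

5 rows:
1, Dave, Marketing, 90000, Rome
2, Eve, Research, 120000, Berlin
3, Rosa, Finance, 120000, Lima
4, Sam, Engineering, 40000, Oslo
5, Pete, HR, 40000, Rome


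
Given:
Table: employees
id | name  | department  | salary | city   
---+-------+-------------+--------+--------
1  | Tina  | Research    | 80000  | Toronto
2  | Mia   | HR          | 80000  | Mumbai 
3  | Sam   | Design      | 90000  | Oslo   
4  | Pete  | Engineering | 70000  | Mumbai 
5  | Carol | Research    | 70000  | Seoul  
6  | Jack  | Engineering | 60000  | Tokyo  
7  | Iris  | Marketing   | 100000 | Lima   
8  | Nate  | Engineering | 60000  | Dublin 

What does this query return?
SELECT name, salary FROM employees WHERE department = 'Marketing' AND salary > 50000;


Filtering: department = 'Marketing' AND salary > 50000
Matching: 1 rows

1 rows:
Iris, 100000


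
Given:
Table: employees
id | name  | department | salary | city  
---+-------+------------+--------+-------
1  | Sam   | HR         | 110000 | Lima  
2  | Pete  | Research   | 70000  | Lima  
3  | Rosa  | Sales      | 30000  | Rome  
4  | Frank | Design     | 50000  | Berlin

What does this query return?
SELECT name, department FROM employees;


Projecting columns: name, department

4 rows:
Sam, HR
Pete, Research
Rosa, Sales
Frank, Design


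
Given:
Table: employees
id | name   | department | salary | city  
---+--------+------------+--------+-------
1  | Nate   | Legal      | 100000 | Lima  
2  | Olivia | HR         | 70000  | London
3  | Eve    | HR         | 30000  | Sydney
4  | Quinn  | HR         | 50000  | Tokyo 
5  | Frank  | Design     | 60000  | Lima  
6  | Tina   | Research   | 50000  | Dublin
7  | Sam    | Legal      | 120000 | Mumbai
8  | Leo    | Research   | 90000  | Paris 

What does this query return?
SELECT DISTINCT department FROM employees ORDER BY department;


All 'department' values (row order): Legal, HR, HR, HR, Design, Research, Legal, Research
Removing duplicates leaves 4 unique value(s).

4 values:
Design
HR
Legal
Research


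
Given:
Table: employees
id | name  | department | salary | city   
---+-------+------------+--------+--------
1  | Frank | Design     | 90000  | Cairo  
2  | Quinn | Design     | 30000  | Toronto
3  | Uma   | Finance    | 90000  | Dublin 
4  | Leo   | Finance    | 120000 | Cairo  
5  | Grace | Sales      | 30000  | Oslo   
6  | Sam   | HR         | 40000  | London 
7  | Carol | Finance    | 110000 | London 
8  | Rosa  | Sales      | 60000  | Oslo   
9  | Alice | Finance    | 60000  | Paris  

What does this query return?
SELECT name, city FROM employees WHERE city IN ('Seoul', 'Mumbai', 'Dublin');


Filtering: city IN ('Seoul', 'Mumbai', 'Dublin')
Matching: 1 rows

1 rows:
Uma, Dublin


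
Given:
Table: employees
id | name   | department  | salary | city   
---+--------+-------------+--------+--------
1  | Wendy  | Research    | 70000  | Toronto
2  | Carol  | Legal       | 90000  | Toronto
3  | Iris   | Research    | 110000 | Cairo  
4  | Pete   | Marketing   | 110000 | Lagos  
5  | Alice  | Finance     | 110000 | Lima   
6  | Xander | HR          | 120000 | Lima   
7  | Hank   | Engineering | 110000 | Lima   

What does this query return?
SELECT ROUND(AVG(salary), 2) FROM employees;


SUM(salary) = 720000
COUNT = 7
ROUND(AVG, 2) = ROUND(720000 / 7, 2) = 102857.14

102857.14


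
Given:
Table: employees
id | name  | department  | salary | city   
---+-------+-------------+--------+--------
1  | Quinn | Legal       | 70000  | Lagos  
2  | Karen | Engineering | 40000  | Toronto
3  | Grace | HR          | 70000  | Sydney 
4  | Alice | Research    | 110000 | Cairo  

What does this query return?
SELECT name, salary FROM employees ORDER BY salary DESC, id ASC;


Sorting by salary DESC, then id ASC for ties

4 rows:
Alice, 110000
Quinn, 70000
Grace, 70000
Karen, 40000


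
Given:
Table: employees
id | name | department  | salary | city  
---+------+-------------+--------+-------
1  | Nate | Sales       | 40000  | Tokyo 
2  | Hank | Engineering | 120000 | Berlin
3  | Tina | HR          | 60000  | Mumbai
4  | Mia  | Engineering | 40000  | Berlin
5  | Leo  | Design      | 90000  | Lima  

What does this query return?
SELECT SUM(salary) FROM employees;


SUM(salary) = 40000 + 120000 + 60000 + 40000 + 90000 = 350000

350000


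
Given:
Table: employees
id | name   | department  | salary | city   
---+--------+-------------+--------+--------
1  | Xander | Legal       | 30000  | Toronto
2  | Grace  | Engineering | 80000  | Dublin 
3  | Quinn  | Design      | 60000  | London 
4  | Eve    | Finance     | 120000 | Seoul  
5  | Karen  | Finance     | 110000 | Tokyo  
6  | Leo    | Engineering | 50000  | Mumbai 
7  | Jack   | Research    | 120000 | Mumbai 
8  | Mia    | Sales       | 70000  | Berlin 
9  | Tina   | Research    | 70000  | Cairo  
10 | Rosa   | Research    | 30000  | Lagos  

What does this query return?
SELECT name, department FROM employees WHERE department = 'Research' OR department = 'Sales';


Filtering: department = 'Research' OR 'Sales'
Matching: 4 rows

4 rows:
Jack, Research
Mia, Sales
Tina, Research
Rosa, Research


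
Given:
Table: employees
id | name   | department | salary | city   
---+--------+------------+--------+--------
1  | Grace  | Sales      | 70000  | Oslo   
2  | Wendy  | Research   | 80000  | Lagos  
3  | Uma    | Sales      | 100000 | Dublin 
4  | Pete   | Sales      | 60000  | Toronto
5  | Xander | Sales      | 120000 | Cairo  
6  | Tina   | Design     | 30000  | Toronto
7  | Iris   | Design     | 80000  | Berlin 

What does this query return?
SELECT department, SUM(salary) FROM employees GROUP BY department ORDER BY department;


Summing salary within each department:
  Design: 30000 + 80000 = 110000
  Research: 80000 = 80000
  Sales: 70000 + 100000 + 60000 + 120000 = 350000


3 groups:
Design, 110000
Research, 80000
Sales, 350000


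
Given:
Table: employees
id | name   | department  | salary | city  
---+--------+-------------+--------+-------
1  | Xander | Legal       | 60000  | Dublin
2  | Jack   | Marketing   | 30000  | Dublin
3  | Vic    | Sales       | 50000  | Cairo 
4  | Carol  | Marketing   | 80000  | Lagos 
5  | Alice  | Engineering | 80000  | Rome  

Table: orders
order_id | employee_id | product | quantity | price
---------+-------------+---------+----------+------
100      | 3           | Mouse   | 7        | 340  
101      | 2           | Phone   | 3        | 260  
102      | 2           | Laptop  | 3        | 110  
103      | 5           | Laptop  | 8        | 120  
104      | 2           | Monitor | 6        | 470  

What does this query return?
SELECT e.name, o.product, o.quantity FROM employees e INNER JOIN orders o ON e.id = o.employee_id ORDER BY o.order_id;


Joining employees.id = orders.employee_id:
  employee Vic (id=3) -> order Mouse
  employee Jack (id=2) -> order Phone
  employee Jack (id=2) -> order Laptop
  employee Alice (id=5) -> order Laptop
  employee Jack (id=2) -> order Monitor


5 rows:
Vic, Mouse, 7
Jack, Phone, 3
Jack, Laptop, 3
Alice, Laptop, 8
Jack, Monitor, 6


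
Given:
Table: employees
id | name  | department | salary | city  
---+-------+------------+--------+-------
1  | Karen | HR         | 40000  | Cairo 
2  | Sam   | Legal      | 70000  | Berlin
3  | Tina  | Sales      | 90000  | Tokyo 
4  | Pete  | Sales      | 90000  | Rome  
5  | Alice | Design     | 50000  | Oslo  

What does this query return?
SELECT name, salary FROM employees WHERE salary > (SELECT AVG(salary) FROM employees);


Subquery: AVG(salary) = 68000.0
Filtering: salary > 68000.0
  Sam (70000) -> MATCH
  Tina (90000) -> MATCH
  Pete (90000) -> MATCH


3 rows:
Sam, 70000
Tina, 90000
Pete, 90000


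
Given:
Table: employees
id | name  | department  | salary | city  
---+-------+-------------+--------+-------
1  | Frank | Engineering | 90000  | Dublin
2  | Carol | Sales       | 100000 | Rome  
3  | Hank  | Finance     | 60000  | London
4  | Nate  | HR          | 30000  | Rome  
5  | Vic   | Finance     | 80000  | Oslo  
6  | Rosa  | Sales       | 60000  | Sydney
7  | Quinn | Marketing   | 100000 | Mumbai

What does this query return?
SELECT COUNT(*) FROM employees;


COUNT(*) counts all rows

7


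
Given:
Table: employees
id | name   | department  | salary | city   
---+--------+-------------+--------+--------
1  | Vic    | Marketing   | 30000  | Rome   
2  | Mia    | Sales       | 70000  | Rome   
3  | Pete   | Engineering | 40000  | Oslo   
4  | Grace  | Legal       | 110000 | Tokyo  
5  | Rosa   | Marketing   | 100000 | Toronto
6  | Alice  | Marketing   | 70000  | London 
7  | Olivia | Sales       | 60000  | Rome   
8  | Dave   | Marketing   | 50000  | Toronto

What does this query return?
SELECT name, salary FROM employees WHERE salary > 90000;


Filtering: salary > 90000
Matching: 2 rows

2 rows:
Grace, 110000
Rosa, 100000


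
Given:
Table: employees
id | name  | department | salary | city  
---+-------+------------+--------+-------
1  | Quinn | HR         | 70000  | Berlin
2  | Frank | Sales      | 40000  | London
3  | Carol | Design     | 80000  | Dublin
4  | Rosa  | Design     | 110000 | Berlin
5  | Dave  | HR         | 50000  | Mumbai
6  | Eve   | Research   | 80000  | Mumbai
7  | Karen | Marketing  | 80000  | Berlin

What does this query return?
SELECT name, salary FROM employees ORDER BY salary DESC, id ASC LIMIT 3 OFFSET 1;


Sort by salary DESC (id ASC tiebreak), then skip 1 and take 3
Rows 2 through 4

3 rows:
Carol, 80000
Eve, 80000
Karen, 80000


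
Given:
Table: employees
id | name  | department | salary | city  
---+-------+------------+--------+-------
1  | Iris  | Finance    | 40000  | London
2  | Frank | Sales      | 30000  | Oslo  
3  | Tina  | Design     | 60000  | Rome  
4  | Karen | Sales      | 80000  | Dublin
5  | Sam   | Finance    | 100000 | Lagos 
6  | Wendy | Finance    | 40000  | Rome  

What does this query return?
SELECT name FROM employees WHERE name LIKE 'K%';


LIKE 'K%' matches names starting with 'K'
Matching: 1

1 rows:
Karen


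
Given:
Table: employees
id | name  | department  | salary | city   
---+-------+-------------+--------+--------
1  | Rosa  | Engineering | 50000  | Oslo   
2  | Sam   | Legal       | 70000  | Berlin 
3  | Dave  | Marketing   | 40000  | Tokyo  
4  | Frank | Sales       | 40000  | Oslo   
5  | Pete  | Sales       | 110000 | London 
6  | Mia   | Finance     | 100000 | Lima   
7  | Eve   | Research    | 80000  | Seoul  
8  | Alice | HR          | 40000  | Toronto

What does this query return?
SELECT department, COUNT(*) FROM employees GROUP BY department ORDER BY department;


Assigning each row to its department group:
  Rosa -> Engineering
  Sam -> Legal
  Dave -> Marketing
  Frank -> Sales
  Pete -> Sales
  Mia -> Finance
  Eve -> Research
  Alice -> HR


7 groups:
Engineering, 1
Finance, 1
HR, 1
Legal, 1
Marketing, 1
Research, 1
Sales, 2


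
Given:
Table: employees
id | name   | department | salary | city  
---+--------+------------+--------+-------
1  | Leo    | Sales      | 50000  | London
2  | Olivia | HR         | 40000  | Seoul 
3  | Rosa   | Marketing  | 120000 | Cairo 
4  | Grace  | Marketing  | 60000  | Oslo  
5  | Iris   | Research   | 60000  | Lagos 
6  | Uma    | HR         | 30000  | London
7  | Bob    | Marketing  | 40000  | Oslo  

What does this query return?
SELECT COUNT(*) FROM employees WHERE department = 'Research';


Counting rows where department = 'Research'
  Iris -> MATCH


1


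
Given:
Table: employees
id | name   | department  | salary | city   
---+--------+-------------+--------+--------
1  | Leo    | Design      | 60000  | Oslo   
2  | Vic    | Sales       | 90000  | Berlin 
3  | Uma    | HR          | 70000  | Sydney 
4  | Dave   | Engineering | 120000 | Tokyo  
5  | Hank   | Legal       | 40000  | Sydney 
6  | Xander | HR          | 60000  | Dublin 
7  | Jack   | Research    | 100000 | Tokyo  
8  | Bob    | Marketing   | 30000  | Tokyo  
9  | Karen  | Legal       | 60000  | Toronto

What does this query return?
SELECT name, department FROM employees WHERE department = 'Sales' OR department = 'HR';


Filtering: department = 'Sales' OR 'HR'
Matching: 3 rows

3 rows:
Vic, Sales
Uma, HR
Xander, HR


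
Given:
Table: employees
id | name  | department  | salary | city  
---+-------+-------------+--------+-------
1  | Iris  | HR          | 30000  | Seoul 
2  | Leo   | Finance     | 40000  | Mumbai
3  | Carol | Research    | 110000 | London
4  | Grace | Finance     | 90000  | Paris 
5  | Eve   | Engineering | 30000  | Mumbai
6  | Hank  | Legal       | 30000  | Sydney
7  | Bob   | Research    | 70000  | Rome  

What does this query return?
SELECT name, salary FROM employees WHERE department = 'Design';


Filtering: department = 'Design'
Matching rows: 0

Empty result set (0 rows)


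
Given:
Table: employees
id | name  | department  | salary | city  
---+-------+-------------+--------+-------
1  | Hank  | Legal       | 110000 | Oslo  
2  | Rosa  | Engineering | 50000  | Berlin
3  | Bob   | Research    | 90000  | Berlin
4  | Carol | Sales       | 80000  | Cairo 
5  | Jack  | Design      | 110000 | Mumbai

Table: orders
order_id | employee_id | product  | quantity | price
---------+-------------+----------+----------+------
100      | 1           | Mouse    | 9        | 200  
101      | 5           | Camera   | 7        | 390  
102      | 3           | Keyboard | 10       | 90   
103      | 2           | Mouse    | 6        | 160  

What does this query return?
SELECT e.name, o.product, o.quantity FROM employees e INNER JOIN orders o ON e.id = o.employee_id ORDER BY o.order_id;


Joining employees.id = orders.employee_id:
  employee Hank (id=1) -> order Mouse
  employee Jack (id=5) -> order Camera
  employee Bob (id=3) -> order Keyboard
  employee Rosa (id=2) -> order Mouse


4 rows:
Hank, Mouse, 9
Jack, Camera, 7
Bob, Keyboard, 10
Rosa, Mouse, 6


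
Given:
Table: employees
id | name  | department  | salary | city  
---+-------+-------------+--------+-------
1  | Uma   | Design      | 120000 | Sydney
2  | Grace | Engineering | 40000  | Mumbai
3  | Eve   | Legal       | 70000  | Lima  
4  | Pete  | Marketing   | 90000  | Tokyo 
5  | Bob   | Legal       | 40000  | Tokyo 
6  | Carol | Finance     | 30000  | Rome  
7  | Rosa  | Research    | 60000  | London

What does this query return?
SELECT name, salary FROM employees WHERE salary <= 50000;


Filtering: salary <= 50000
Matching: 3 rows

3 rows:
Grace, 40000
Bob, 40000
Carol, 30000


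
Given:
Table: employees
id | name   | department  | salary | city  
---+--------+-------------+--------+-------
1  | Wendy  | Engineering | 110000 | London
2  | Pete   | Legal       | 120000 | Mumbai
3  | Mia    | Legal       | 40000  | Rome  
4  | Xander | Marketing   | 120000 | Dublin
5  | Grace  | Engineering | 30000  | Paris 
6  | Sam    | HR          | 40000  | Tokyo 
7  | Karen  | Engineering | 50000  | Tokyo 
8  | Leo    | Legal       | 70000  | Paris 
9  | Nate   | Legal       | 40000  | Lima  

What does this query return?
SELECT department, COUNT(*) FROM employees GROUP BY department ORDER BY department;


Assigning each row to its department group:
  Wendy -> Engineering
  Pete -> Legal
  Mia -> Legal
  Xander -> Marketing
  Grace -> Engineering
  Sam -> HR
  Karen -> Engineering
  Leo -> Legal
  Nate -> Legal


4 groups:
Engineering, 3
HR, 1
Legal, 4
Marketing, 1


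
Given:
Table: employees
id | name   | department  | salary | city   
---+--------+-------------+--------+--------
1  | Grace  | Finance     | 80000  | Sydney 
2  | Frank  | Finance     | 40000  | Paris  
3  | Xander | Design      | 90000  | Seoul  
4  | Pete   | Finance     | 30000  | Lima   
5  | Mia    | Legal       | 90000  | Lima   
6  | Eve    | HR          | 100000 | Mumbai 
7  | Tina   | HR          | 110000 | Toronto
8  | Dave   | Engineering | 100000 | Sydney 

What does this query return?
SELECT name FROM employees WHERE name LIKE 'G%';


LIKE 'G%' matches names starting with 'G'
Matching: 1

1 rows:
Grace


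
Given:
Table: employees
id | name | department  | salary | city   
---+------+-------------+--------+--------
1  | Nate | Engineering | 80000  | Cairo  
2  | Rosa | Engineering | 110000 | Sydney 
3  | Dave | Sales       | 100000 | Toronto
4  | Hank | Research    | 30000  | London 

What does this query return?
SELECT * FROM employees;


SELECT * returns all 4 rows with all columns

4 rows:
1, Nate, Engineering, 80000, Cairo
2, Rosa, Engineering, 110000, Sydney
3, Dave, Sales, 100000, Toronto
4, Hank, Research, 30000, London


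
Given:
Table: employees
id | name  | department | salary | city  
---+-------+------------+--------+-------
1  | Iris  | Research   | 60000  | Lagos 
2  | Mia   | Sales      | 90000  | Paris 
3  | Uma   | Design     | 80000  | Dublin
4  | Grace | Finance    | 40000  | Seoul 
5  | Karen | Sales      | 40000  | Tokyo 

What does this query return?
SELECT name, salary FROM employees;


Projecting columns: name, salary

5 rows:
Iris, 60000
Mia, 90000
Uma, 80000
Grace, 40000
Karen, 40000


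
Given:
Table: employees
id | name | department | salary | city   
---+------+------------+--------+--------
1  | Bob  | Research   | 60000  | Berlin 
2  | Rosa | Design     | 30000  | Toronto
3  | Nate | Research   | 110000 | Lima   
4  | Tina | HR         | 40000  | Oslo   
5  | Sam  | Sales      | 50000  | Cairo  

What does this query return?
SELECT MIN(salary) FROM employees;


Salaries: 60000, 30000, 110000, 40000, 50000
MIN = 30000

30000


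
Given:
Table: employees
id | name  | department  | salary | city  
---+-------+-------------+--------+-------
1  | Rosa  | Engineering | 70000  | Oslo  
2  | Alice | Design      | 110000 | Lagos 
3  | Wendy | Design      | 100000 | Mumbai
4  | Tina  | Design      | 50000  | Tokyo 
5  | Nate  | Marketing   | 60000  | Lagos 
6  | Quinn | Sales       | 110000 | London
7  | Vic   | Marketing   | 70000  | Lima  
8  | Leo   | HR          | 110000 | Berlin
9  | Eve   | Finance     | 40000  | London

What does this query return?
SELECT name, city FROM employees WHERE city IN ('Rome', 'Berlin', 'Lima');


Filtering: city IN ('Rome', 'Berlin', 'Lima')
Matching: 2 rows

2 rows:
Vic, Lima
Leo, Berlin


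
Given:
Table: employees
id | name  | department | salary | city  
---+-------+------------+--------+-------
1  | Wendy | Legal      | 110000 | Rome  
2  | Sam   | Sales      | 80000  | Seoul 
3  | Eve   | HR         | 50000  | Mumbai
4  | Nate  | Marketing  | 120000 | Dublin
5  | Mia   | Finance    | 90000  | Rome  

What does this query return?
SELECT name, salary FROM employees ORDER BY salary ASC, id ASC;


Sorting by salary ASC, then id ASC for ties

5 rows:
Eve, 50000
Sam, 80000
Mia, 90000
Wendy, 110000
Nate, 120000


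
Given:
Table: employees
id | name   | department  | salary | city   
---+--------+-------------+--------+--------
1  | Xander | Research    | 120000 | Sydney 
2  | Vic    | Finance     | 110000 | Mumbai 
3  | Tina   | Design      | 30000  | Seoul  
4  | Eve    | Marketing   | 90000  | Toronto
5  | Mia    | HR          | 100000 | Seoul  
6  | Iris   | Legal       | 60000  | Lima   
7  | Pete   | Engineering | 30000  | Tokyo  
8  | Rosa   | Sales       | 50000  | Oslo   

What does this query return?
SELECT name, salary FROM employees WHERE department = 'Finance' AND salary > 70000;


Filtering: department = 'Finance' AND salary > 70000
Matching: 1 rows

1 rows:
Vic, 110000


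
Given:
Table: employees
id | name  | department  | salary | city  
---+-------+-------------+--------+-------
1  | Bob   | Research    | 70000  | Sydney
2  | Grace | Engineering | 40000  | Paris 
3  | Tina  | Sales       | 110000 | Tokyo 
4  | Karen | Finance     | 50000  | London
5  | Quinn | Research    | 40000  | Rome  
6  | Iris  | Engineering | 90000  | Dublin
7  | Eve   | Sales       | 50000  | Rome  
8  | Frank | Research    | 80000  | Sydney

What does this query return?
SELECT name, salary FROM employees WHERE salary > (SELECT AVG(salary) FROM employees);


Subquery: AVG(salary) = 66250.0
Filtering: salary > 66250.0
  Bob (70000) -> MATCH
  Tina (110000) -> MATCH
  Iris (90000) -> MATCH
  Frank (80000) -> MATCH


4 rows:
Bob, 70000
Tina, 110000
Iris, 90000
Frank, 80000


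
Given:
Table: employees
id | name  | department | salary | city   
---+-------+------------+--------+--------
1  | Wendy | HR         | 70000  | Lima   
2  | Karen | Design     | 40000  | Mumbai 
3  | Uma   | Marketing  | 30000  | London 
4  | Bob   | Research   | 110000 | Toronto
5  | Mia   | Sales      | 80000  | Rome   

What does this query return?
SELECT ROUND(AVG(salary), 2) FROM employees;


SUM(salary) = 330000
COUNT = 5
ROUND(AVG, 2) = ROUND(330000 / 5, 2) = 66000.0

66000.0


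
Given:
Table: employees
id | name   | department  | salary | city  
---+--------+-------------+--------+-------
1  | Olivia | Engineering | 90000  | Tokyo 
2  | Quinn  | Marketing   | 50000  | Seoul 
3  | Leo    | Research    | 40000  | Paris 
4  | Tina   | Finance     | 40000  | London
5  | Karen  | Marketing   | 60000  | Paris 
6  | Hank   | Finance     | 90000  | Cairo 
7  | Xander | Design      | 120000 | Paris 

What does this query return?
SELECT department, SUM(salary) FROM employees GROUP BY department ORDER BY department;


Summing salary within each department:
  Design: 120000 = 120000
  Engineering: 90000 = 90000
  Finance: 40000 + 90000 = 130000
  Marketing: 50000 + 60000 = 110000
  Research: 40000 = 40000


5 groups:
Design, 120000
Engineering, 90000
Finance, 130000
Marketing, 110000
Research, 40000


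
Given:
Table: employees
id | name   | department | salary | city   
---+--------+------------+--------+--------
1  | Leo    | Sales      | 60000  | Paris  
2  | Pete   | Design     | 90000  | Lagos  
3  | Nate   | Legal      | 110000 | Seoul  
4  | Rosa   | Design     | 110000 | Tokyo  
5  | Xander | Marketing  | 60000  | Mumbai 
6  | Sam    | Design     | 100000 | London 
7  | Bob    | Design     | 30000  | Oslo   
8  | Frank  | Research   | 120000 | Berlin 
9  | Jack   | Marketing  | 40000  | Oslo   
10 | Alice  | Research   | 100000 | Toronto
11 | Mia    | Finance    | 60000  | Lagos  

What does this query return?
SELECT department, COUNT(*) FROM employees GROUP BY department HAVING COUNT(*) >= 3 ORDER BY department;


Groups with count >= 3:
  Design: 4 -> PASS
  Finance: 1 -> filtered out
  Legal: 1 -> filtered out
  Marketing: 2 -> filtered out
  Research: 2 -> filtered out
  Sales: 1 -> filtered out


1 groups:
Design, 4


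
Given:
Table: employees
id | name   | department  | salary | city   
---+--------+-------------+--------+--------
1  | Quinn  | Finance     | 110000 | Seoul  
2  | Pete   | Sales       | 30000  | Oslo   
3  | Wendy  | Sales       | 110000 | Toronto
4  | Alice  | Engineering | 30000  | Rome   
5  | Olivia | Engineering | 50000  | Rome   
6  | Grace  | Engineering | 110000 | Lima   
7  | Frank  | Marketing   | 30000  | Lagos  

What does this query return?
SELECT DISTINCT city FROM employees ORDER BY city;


All 'city' values (row order): Seoul, Oslo, Toronto, Rome, Rome, Lima, Lagos
Removing duplicates leaves 6 unique value(s).

6 values:
Lagos
Lima
Oslo
Rome
Seoul
Toronto


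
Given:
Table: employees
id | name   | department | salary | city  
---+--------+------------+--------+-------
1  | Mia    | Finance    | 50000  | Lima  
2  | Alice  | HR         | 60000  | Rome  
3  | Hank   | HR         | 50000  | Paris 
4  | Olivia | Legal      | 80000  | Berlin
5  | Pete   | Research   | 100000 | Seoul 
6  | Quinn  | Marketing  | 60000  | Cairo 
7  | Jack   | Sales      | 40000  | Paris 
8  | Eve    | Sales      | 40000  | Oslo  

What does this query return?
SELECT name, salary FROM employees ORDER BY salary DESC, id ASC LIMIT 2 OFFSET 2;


Sort by salary DESC (id ASC tiebreak), then skip 2 and take 2
Rows 3 through 4

2 rows:
Alice, 60000
Quinn, 60000


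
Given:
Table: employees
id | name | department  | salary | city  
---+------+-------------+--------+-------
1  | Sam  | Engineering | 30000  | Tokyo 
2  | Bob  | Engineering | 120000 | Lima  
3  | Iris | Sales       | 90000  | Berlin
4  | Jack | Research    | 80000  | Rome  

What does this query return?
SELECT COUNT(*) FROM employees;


COUNT(*) counts all rows

4


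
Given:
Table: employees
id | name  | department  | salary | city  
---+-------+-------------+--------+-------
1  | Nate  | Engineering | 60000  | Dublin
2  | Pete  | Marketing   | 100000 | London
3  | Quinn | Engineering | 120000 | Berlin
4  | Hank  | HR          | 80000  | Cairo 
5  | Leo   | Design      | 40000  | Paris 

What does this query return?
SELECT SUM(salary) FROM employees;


SUM(salary) = 60000 + 100000 + 120000 + 80000 + 40000 = 400000

400000


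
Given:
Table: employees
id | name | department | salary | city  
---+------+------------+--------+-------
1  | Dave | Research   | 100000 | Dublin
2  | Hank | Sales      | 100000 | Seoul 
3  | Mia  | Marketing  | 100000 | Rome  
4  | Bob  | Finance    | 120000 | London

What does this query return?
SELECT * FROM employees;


SELECT * returns all 4 rows with all columns

4 rows:
1, Dave, Research, 100000, Dublin
2, Hank, Sales, 100000, Seoul
3, Mia, Marketing, 100000, Rome
4, Bob, Finance, 120000, London


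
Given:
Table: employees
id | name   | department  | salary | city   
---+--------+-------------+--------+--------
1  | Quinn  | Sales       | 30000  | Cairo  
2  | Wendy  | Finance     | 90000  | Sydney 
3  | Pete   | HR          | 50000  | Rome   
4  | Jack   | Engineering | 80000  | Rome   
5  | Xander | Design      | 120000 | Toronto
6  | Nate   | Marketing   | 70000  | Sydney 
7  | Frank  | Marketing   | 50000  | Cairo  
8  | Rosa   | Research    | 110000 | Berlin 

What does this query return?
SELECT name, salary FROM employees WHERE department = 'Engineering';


Filtering: department = 'Engineering'
Matching rows: 1

1 rows:
Jack, 80000


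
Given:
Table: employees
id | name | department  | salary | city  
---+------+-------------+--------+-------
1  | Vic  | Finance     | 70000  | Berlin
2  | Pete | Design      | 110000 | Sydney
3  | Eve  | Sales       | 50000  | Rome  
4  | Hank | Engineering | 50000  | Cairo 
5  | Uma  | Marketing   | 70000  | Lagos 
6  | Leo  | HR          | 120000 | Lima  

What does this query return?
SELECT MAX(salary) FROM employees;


Salaries: 70000, 110000, 50000, 50000, 70000, 120000
MAX = 120000

120000


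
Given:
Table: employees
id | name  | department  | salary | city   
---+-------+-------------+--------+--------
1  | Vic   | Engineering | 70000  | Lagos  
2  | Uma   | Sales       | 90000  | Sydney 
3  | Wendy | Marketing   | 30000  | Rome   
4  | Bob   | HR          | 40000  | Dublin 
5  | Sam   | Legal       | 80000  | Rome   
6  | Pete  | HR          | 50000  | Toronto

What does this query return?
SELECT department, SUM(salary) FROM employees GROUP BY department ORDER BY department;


Summing salary within each department:
  Engineering: 70000 = 70000
  HR: 40000 + 50000 = 90000
  Legal: 80000 = 80000
  Marketing: 30000 = 30000
  Sales: 90000 = 90000


5 groups:
Engineering, 70000
HR, 90000
Legal, 80000
Marketing, 30000
Sales, 90000


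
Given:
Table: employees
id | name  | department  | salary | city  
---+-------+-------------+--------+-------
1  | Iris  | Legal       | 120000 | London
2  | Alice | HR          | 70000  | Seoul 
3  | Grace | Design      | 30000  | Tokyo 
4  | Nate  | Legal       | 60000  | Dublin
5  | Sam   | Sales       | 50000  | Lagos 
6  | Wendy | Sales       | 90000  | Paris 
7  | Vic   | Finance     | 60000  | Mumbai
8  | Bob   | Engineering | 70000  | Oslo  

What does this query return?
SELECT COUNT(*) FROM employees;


COUNT(*) counts all rows

8


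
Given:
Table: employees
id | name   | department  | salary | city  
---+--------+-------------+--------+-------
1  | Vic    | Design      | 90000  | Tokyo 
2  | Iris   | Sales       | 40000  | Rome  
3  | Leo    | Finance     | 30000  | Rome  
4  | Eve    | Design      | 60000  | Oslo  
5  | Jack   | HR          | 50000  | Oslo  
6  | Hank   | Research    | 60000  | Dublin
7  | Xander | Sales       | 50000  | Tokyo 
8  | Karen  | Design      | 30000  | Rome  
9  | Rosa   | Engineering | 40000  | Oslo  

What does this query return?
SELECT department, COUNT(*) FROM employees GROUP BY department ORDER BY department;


Assigning each row to its department group:
  Vic -> Design
  Iris -> Sales
  Leo -> Finance
  Eve -> Design
  Jack -> HR
  Hank -> Research
  Xander -> Sales
  Karen -> Design
  Rosa -> Engineering


6 groups:
Design, 3
Engineering, 1
Finance, 1
HR, 1
Research, 1
Sales, 2


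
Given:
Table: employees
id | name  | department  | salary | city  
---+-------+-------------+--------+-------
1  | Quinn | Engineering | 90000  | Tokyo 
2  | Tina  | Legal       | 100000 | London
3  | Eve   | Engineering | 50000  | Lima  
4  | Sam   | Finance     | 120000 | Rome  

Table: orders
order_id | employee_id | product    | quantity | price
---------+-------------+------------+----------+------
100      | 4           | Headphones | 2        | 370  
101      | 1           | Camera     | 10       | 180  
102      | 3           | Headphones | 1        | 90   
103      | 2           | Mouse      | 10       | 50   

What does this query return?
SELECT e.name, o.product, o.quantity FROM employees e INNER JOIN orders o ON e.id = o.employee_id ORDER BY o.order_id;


Joining employees.id = orders.employee_id:
  employee Sam (id=4) -> order Headphones
  employee Quinn (id=1) -> order Camera
  employee Eve (id=3) -> order Headphones
  employee Tina (id=2) -> order Mouse


4 rows:
Sam, Headphones, 2
Quinn, Camera, 10
Eve, Headphones, 1
Tina, Mouse, 10
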